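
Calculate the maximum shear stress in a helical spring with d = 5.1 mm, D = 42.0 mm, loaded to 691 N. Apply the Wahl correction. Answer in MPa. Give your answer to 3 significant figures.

656 MPa

Spring index C = D/d = 42.0/5.1 = 8.2353
K_W = (4C−1)/(4C−4) + 0.615/C = 31.941/28.941 + 0.0747 = 1.1783
τ₀ = 8FD/(πd³) = 8·691·42.0/(π·5.1³) = 232176/416.74 = 557.13 MPa
τ_max = K·τ₀ = 1.1783 × 557.13 = 656.49 MPa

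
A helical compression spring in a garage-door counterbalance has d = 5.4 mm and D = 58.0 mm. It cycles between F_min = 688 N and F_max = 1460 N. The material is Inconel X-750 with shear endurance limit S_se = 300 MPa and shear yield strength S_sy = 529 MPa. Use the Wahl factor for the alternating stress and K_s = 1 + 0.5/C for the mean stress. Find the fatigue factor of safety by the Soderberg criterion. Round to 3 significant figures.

0.297

C = D/d = 58.0/5.4 = 10.7407; K_W = (4C−1)/(4C−4)+0.615/C = 1.1343; K_s = 1+0.5/C = 1.0466
F_a = (F_max−F_min)/2 = 386 N; F_m = (F_max+F_min)/2 = 1074 N
τ_a = K_W·8F_aD/(πd³) = 1.1343 × 362.05 = 410.66 MPa
τ_m = K_s·8F_mD/(πd³) = 1.0466 × 1007.4 = 1054.3 MPa
Soderberg: 1/n_f = τ_a/S_se + τ_m/S_sy = 410.66/300 + 1054.3/529 = 1.36887 + 1.99295 = 3.3618
n_f = 1/3.3618 = 0.2975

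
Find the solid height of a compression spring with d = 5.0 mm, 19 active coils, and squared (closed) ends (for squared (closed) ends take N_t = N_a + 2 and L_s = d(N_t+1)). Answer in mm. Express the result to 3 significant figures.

110 mm

squared (closed) ends: N_t = N_a + 2 = 19 + 2 = 21
L_s = d·(N_t+1) = 5.0 × 22 = 110 mm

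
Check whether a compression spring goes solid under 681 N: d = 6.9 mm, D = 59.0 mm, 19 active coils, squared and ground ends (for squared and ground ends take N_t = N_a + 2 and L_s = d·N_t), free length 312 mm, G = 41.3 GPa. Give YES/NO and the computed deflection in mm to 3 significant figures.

k = Gd⁴/(8D³N_a) = (41.3×10³)(6.9⁴)/(8·59.0³·19) = 2.9988 N/mm
N_t = 21; L_s = 6.9·21 = 144.9 mm; δ_solid = L₀ − L_s = 312 − 144.9 = 167.1 mm
δ = F/k = 681/2.9988 = 227.09 mm
δ ≥ δ_solid → spring goes solid

YES, δ = 227 mm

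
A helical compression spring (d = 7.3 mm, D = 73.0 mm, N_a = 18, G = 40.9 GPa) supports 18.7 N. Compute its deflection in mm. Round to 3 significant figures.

k = Gd⁴/(8D³N_a) = (40.9×10³)(7.3⁴)/(8·73.0³·18) = 2.0734 N/mm
δ = F/k = 18.7 / 2.0734 = 9.019 mm

9.02 mm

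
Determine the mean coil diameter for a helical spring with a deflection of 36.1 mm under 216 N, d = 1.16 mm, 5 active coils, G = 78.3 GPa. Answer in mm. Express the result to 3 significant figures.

8.40 mm

Required rate k = F/δ = 216/36.1 = 5.9834 N/mm
D = (Gd⁴/(8N_a·k))^(1/3) = (78.3×10³·1.16⁴/(8·5·5.9834))^(1/3)
  = (592.362)^(1/3) = 8.3984 mm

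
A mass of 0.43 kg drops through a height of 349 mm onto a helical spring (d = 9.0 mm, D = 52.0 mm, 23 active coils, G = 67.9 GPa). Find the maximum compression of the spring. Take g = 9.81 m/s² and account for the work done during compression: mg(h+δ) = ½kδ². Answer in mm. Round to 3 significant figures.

13.3 mm

k = Gd⁴/(8D³N_a) = (67.9×10³)(9.0⁴)/(8·52.0³·23) = 17.219 N/mm
W = mg = 0.43 × 9.81 = 4.2183 N
½kδ² − Wδ − Wh = 0 → δ = (W + √(W² + 2kWh))/k
δ = (4.2183 + √(17.794 + 50699.6))/17.219 = (4.2183 + 225.21)/17.219 = 13.324 mm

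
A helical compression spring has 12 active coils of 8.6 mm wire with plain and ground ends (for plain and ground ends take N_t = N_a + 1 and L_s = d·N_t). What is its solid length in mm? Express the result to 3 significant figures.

plain and ground ends: N_t = N_a + 1 = 12 + 1 = 13
L_s = d·N_t = 8.6 × 13 = 111.8 mm

112 mm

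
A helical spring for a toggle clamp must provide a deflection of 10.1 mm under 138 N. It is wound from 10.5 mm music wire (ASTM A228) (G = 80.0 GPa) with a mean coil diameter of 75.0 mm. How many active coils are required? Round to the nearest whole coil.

Required rate k = F/δ = 138/10.1 = 13.663 N/mm
N_a = Gd⁴/(8D³k) = (80.0×10³ × 10.5⁴)/(8 × 75.0³ × 13.663)
    = 9.72405e+08 / 4.61139e+07 = 21.09 → 21 coils

21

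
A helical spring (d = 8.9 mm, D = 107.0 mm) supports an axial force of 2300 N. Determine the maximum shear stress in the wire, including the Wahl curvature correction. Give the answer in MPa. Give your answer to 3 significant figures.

Spring index C = D/d = 107.0/8.9 = 12.0225
K_W = (4C−1)/(4C−4) + 0.615/C = 47.090/44.090 + 0.0512 = 1.1192
τ₀ = 8FD/(πd³) = 8·2300·107.0/(π·8.9³) = 1.9688e+06/2214.7 = 888.96 MPa
τ_max = K·τ₀ = 1.1192 × 888.96 = 994.92 MPa

995 MPa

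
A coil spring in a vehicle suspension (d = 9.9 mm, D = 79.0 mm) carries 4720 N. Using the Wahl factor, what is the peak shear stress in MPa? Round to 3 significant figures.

Spring index C = D/d = 79.0/9.9 = 7.9798
K_W = (4C−1)/(4C−4) + 0.615/C = 30.919/27.919 + 0.0771 = 1.1845
τ₀ = 8FD/(πd³) = 8·4720·79.0/(π·9.9³) = 2.98304e+06/3048.3 = 978.6 MPa
τ_max = K·τ₀ = 1.1845 × 978.6 = 1159.2 MPa

1160 MPa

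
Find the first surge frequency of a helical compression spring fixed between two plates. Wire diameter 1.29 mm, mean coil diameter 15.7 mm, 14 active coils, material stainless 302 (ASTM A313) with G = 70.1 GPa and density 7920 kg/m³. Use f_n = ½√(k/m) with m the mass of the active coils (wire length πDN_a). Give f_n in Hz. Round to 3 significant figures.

k = Gd⁴/(8D³N_a) = (70.1×10³)(1.29⁴)/(8·15.7³·14) = 0.44788 N/mm = 447.88 N/m
Wire length L = πDN_a = π·15.7·14 = 690.52 mm
m = ρ·(πd²/4)·L = 7920 × 1.307×10⁻⁶ m² × 0.69052 m = 0.0071478 kg
f_n = ½√(k/m) = 0.5·√(447.88/0.0071478) = 0.5·√(62660) = 125.16 Hz

125 Hz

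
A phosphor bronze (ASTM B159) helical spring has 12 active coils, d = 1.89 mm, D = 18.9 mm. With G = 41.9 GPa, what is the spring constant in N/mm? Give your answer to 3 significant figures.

k = Gd⁴/(8D³N_a) = (41.9×10³ × 1.89⁴) / (8 × 18.9³ × 12)
  = 534640 / 648122 = 0.82491 N/mm

0.825 N/mm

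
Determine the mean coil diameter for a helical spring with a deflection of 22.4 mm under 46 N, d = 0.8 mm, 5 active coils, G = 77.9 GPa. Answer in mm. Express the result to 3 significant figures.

Required rate k = F/δ = 46/22.4 = 2.0536 N/mm
D = (Gd⁴/(8N_a·k))^(1/3) = (77.9×10³·0.8⁴/(8·5·2.0536))^(1/3)
  = (388.443)^(1/3) = 7.2964 mm

7.30 mm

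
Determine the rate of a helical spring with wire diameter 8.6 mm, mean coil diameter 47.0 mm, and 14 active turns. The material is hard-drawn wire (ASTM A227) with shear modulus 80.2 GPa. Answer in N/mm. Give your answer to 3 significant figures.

37.7 N/mm

k = Gd⁴/(8D³N_a) = (80.2×10³ × 8.6⁴) / (8 × 47.0³ × 14)
  = 4.38701e+08 / 1.16282e+07 = 37.727 N/mm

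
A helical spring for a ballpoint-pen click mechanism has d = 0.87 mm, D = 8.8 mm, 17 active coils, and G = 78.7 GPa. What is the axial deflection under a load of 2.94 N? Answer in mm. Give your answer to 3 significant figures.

k = Gd⁴/(8D³N_a) = (78.7×10³)(0.87⁴)/(8·8.8³·17) = 0.48648 N/mm
δ = F/k = 2.94 / 0.48648 = 6.0434 mm

6.04 mm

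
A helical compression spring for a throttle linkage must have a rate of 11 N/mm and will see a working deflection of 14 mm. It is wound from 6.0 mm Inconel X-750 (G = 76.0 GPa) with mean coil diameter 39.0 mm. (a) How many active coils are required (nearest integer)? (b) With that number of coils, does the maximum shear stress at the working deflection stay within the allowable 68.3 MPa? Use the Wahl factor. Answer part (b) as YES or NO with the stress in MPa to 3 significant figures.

N_a = Gd⁴/(8D³k) = (76.0×10³)(6.0⁴)/(8·39.0³·11) = 18.87 → N_a = 19
Actual rate k = Gd⁴/(8D³·19) = 10.924 N/mm
Working load F = kδ = 10.924·14 = 152.94 N
C = 39.0/6.0 = 6.5000; K_W = (4C−1)/(4C−4)+0.615/C = 1.2310
τ_max = K_W·8FD/(πd³) = 1.2310·70.317 = 86.559 MPa
τ_max > 68.3 MPa → exceeds allowable

(a) 19 coils; (b) NO, τ_max = 86.6 MPa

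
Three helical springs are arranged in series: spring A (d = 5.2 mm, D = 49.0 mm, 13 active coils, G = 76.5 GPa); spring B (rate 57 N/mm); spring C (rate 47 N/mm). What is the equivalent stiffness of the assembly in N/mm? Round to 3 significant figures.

3.88 N/mm

k_A = Gd⁴/(8D³N_a) = (76.5×10³)(5.2⁴)/(8·49.0³·13) = 4.5714 N/mm
Series: 1/k_eq = 1/4.5714 + 1/57 + 1/47 = 0.25757; k_eq = 3.8824 N/mm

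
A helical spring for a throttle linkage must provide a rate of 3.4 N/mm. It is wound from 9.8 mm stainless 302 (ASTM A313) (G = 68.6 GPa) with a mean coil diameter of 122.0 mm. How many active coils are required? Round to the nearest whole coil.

13

N_a = Gd⁴/(8D³k) = (68.6×10³ × 9.8⁴)/(8 × 122.0³ × 3.4)
    = 6.32745e+08 / 4.93911e+07 = 12.81 → 13 coils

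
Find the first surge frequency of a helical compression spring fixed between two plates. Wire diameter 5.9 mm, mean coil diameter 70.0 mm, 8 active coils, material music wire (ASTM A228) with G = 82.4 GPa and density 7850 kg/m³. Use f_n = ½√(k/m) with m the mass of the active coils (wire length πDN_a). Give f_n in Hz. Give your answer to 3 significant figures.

54.9 Hz

k = Gd⁴/(8D³N_a) = (82.4×10³)(5.9⁴)/(8·70.0³·8) = 4.5484 N/mm = 4548.4 N/m
Wire length L = πDN_a = π·70.0·8 = 1759.3 mm
m = ρ·(πd²/4)·L = 7850 × 27.34×10⁻⁶ m² × 1.7593 m = 0.37757 kg
f_n = ½√(k/m) = 0.5·√(4548.4/0.37757) = 0.5·√(12046) = 54.878 Hz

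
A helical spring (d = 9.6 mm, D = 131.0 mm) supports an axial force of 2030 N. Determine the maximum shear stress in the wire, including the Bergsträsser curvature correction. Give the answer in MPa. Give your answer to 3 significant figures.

Spring index C = D/d = 131.0/9.6 = 13.6458
K_B = (4C+2)/(4C−3) = 56.583/51.583 = 1.0969
τ₀ = 8FD/(πd³) = 8·2030·131.0/(π·9.6³) = 2.12744e+06/2779.5 = 765.41 MPa
τ_max = K·τ₀ = 1.0969 × 765.41 = 839.6 MPa

840 MPa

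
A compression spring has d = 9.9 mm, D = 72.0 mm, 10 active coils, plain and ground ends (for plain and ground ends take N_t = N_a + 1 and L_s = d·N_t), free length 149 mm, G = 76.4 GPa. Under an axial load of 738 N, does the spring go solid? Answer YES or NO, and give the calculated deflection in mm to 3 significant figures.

NO, δ = 30.0 mm

k = Gd⁴/(8D³N_a) = (76.4×10³)(9.9⁴)/(8·72.0³·10) = 24.578 N/mm
N_t = 11; L_s = 9.9·11 = 108.9 mm; δ_solid = L₀ − L_s = 149 − 108.9 = 40.1 mm
δ = F/k = 738/24.578 = 30.027 mm
δ < δ_solid → spring does not go solid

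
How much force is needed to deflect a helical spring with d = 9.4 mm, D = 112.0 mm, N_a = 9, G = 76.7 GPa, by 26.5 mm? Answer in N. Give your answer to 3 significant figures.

157 N

k = Gd⁴/(8D³N_a) = (76.7×10³)(9.4⁴)/(8·112.0³·9) = 5.92 N/mm
F = k·δ = 5.92 × 26.5 = 156.88 N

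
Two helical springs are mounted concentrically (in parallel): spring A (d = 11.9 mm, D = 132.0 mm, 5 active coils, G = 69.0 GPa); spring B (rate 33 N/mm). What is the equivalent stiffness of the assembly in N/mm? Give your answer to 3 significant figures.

48.0 N/mm

k_A = Gd⁴/(8D³N_a) = (69.0×10³)(11.9⁴)/(8·132.0³·5) = 15.04 N/mm
Parallel: k_eq = 15.04 + 33 = 48.04 N/mm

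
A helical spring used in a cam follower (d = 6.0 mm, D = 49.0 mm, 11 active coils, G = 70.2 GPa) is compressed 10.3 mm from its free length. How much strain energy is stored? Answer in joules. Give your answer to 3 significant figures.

0.466 J

k = Gd⁴/(8D³N_a) = (70.2×10³)(6.0⁴)/(8·49.0³·11) = 8.7876 N/mm
U = ½kδ² = 0.5 × 8.7876 × 10.3² = 466.14 N·mm = 0.46614 J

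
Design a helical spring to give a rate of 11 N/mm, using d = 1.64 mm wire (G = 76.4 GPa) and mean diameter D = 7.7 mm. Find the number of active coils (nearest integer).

14

N_a = Gd⁴/(8D³k) = (76.4×10³ × 1.64⁴)/(8 × 7.7³ × 11)
    = 552674 / 40174.9 = 13.76 → 14 coils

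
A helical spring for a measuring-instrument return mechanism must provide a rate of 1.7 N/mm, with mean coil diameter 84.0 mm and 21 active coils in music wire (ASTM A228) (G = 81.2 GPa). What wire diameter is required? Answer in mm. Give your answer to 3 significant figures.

6.76 mm

d = (8D³N_a·k / G)^(1/4) = (8·84.0³·21·1.7 / (81.2×10³))^0.25
  = (2084.7)^0.25 = 6.7571 mm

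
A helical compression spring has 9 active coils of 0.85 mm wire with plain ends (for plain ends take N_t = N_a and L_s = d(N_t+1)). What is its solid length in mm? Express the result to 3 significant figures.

plain ends: N_t = N_a = 9
L_s = d·(N_t+1) = 0.85 × 10 = 8.5 mm

8.50 mm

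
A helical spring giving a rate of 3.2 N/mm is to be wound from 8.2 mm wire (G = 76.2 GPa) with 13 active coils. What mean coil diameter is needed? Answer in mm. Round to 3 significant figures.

D = (Gd⁴/(8N_a·k))^(1/3) = (76.2×10³·8.2⁴/(8·13·3.2))^(1/3)
  = (1.03521e+06)^(1/3) = 101.1600 mm

101 mm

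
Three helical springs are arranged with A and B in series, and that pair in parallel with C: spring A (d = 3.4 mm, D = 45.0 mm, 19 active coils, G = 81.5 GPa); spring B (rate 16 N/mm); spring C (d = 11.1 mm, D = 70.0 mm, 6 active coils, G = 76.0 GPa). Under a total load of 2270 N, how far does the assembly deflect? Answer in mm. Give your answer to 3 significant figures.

32.1 mm

k_A = Gd⁴/(8D³N_a) = (81.5×10³)(3.4⁴)/(8·45.0³·19) = 0.78631 N/mm
k_C = Gd⁴/(8D³N_a) = (76.0×10³)(11.1⁴)/(8·70.0³·6) = 70.076 N/mm
Springs A,B series: k_AB = 1/(1/0.78631+1/16) = 0.74947 N/mm; parallel with C: k_eq = 0.74947+70.076 = 70.826 N/mm
δ = F/k_eq = 2270/70.826 = 32.051 mm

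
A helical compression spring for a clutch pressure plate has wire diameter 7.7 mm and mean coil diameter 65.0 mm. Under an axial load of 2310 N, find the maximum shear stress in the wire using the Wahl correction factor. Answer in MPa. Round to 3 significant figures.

Spring index C = D/d = 65.0/7.7 = 8.4416
K_W = (4C−1)/(4C−4) + 0.615/C = 32.766/29.766 + 0.0729 = 1.1736
τ₀ = 8FD/(πd³) = 8·2310·65.0/(π·7.7³) = 1.2012e+06/1434.2 = 837.52 MPa
τ_max = K·τ₀ = 1.1736 × 837.52 = 982.94 MPa

983 MPa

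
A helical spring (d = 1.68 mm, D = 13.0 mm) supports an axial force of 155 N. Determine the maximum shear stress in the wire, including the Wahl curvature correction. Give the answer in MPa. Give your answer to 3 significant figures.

Spring index C = D/d = 13.0/1.68 = 7.7381
K_W = (4C−1)/(4C−4) + 0.615/C = 29.952/26.952 + 0.0795 = 1.1908
τ₀ = 8FD/(πd³) = 8·155·13.0/(π·1.68³) = 16120/14.896 = 1082.1 MPa
τ_max = K·τ₀ = 1.1908 × 1082.1 = 1288.6 MPa

1290 MPa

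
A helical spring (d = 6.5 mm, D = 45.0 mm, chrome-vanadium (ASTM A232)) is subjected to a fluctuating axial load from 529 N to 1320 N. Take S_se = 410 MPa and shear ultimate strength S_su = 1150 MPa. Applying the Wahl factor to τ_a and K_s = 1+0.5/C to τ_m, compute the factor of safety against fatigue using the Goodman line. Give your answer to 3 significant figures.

1.18

C = D/d = 45.0/6.5 = 6.9231; K_W = (4C−1)/(4C−4)+0.615/C = 1.2155; K_s = 1+0.5/C = 1.0722
F_a = (F_max−F_min)/2 = 395.5 N; F_m = (F_max+F_min)/2 = 924.5 N
τ_a = K_W·8F_aD/(πd³) = 1.2155 × 165.03 = 200.59 MPa
τ_m = K_s·8F_mD/(πd³) = 1.0722 × 385.76 = 413.62 MPa
Goodman: 1/n_f = τ_a/S_se + τ_m/S_su = 200.59/410 + 413.62/1150 = 0.48923 + 0.35967 = 0.8489
n_f = 1/0.8489 = 1.178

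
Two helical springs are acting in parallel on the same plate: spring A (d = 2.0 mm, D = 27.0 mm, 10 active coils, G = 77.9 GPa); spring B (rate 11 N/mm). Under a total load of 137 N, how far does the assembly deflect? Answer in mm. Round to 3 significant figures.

11.6 mm

k_A = Gd⁴/(8D³N_a) = (77.9×10³)(2.0⁴)/(8·27.0³·10) = 0.79155 N/mm
Parallel: k_eq = 0.79155 + 11 = 11.792 N/mm
δ = F/k_eq = 137/11.792 = 11.618 mm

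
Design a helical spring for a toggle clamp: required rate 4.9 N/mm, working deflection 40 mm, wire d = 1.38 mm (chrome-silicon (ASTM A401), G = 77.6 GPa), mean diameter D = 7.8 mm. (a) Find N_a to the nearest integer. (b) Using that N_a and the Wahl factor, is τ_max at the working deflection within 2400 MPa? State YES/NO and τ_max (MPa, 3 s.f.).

(a) 15 coils; (b) YES, τ_max = 1900 MPa

N_a = Gd⁴/(8D³k) = (77.6×10³)(1.38⁴)/(8·7.8³·4.9) = 15.13 → N_a = 15
Actual rate k = Gd⁴/(8D³·15) = 4.9421 N/mm
Working load F = kδ = 4.9421·40 = 197.68 N
C = 7.8/1.38 = 5.6522; K_W = (4C−1)/(4C−4)+0.615/C = 1.2700
τ_max = K_W·8FD/(πd³) = 1.2700·1494.1 = 1897.5 MPa
τ_max ≤ 2400 MPa → acceptable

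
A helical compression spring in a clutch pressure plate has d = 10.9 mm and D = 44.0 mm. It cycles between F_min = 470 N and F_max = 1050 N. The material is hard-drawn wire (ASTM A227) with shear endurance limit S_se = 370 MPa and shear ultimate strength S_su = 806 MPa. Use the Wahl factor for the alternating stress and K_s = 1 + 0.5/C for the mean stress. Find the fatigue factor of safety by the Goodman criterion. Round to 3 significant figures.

C = D/d = 44.0/10.9 = 4.0367; K_W = (4C−1)/(4C−4)+0.615/C = 1.3993; K_s = 1+0.5/C = 1.1239
F_a = (F_max−F_min)/2 = 290 N; F_m = (F_max+F_min)/2 = 760 N
τ_a = K_W·8F_aD/(πd³) = 1.3993 × 25.091 = 35.11 MPa
τ_m = K_s·8F_mD/(πd³) = 1.1239 × 65.755 = 73.899 MPa
Goodman: 1/n_f = τ_a/S_se + τ_m/S_su = 35.11/370 + 73.899/806 = 0.09489 + 0.09169 = 0.18658
n_f = 1/0.18658 = 5.36

5.36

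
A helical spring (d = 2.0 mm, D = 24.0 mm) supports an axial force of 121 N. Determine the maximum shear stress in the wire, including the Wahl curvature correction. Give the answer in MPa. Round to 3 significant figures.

Spring index C = D/d = 24.0/2.0 = 12.0000
K_W = (4C−1)/(4C−4) + 0.615/C = 47.000/44.000 + 0.0512 = 1.1194
τ₀ = 8FD/(πd³) = 8·121·24.0/(π·2.0³) = 23232/25.133 = 924.37 MPa
τ_max = K·τ₀ = 1.1194 × 924.37 = 1034.8 MPa

1030 MPa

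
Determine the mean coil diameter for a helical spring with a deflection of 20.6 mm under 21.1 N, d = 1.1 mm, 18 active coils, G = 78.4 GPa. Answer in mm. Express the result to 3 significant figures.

9.20 mm

Required rate k = F/δ = 21.1/20.6 = 1.0243 N/mm
D = (Gd⁴/(8N_a·k))^(1/3) = (78.4×10³·1.1⁴/(8·18·1.0243))^(1/3)
  = (778.232)^(1/3) = 9.1982 mm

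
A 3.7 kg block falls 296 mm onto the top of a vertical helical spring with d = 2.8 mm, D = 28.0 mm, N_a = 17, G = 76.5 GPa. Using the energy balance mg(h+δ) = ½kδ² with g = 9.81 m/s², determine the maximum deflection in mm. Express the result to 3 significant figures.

k = Gd⁴/(8D³N_a) = (76.5×10³)(2.8⁴)/(8·28.0³·17) = 1.575 N/mm
W = mg = 3.7 × 9.81 = 36.297 N
½kδ² − Wδ − Wh = 0 → δ = (W + √(W² + 2kWh))/k
δ = (36.297 + √(1317.5 + 33843.3))/1.575 = (36.297 + 187.51)/1.575 = 142.1 mm

142 mm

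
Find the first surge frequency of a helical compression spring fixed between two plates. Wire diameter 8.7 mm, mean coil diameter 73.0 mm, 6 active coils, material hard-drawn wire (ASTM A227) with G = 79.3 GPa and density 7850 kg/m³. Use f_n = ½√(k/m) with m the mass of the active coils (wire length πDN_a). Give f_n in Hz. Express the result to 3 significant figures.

k = Gd⁴/(8D³N_a) = (79.3×10³)(8.7⁴)/(8·73.0³·6) = 24.33 N/mm = 24330 N/m
Wire length L = πDN_a = π·73.0·6 = 1376 mm
m = ρ·(πd²/4)·L = 7850 × 59.447×10⁻⁶ m² × 1.376 m = 0.64213 kg
f_n = ½√(k/m) = 0.5·√(24330/0.64213) = 0.5·√(37889) = 97.326 Hz

97.3 Hz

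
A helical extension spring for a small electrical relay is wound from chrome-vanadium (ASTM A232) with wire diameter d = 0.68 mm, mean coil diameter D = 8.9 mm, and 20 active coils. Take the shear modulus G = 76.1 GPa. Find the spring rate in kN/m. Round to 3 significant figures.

k = Gd⁴/(8D³N_a) = (76.1×10³ × 0.68⁴) / (8 × 8.9³ × 20)
  = 16271.2 / 112795 = 0.14425 N/mm

0.144 kN/m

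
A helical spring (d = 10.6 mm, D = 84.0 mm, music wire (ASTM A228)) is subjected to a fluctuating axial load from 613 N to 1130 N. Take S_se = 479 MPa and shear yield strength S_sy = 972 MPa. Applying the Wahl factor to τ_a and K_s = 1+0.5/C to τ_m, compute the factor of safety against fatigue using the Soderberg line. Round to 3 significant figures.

3.49

C = D/d = 84.0/10.6 = 7.9245; K_W = (4C−1)/(4C−4)+0.615/C = 1.1859; K_s = 1+0.5/C = 1.0631
F_a = (F_max−F_min)/2 = 258.5 N; F_m = (F_max+F_min)/2 = 871.5 N
τ_a = K_W·8F_aD/(πd³) = 1.1859 × 46.426 = 55.058 MPa
τ_m = K_s·8F_mD/(πd³) = 1.0631 × 156.52 = 166.4 MPa
Soderberg: 1/n_f = τ_a/S_se + τ_m/S_sy = 55.058/479 + 166.4/972 = 0.11494 + 0.17119 = 0.28613
n_f = 1/0.28613 = 3.495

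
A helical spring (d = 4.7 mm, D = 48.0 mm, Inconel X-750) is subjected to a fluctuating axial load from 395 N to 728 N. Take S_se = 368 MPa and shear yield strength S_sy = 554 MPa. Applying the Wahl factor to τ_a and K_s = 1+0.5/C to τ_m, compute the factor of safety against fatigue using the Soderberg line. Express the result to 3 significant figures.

0.538

C = D/d = 48.0/4.7 = 10.2128; K_W = (4C−1)/(4C−4)+0.615/C = 1.1416; K_s = 1+0.5/C = 1.0490
F_a = (F_max−F_min)/2 = 166.5 N; F_m = (F_max+F_min)/2 = 561.5 N
τ_a = K_W·8F_aD/(πd³) = 1.1416 × 196.02 = 223.78 MPa
τ_m = K_s·8F_mD/(πd³) = 1.0490 × 661.05 = 693.42 MPa
Soderberg: 1/n_f = τ_a/S_se + τ_m/S_sy = 223.78/368 + 693.42/554 = 0.60811 + 1.25166 = 1.8598
n_f = 1/1.8598 = 0.5377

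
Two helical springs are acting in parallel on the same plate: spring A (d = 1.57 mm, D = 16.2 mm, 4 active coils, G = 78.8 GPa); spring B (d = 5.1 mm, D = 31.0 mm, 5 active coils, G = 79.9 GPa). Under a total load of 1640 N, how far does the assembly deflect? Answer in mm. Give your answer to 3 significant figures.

k_A = Gd⁴/(8D³N_a) = (78.8×10³)(1.57⁴)/(8·16.2³·4) = 3.5191 N/mm
k_B = Gd⁴/(8D³N_a) = (79.9×10³)(5.1⁴)/(8·31.0³·5) = 45.361 N/mm
Parallel: k_eq = 3.5191 + 45.361 = 48.88 N/mm
δ = F/k_eq = 1640/48.88 = 33.552 mm

33.6 mm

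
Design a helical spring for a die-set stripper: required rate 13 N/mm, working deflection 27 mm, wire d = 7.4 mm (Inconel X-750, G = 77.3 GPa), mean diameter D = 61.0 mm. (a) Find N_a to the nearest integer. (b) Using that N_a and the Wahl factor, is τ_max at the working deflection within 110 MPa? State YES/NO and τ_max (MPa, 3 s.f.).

(a) 10 coils; (b) NO, τ_max = 156 MPa

N_a = Gd⁴/(8D³k) = (77.3×10³)(7.4⁴)/(8·61.0³·13) = 9.819 → N_a = 10
Actual rate k = Gd⁴/(8D³·10) = 12.765 N/mm
Working load F = kδ = 12.765·27 = 344.66 N
C = 61.0/7.4 = 8.2432; K_W = (4C−1)/(4C−4)+0.615/C = 1.1782
τ_max = K_W·8FD/(πd³) = 1.1782·132.12 = 155.66 MPa
τ_max > 110 MPa → exceeds allowable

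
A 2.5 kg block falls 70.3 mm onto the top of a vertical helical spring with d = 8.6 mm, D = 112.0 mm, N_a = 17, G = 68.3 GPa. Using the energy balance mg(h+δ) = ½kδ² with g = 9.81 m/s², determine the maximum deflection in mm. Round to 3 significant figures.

k = Gd⁴/(8D³N_a) = (68.3×10³)(8.6⁴)/(8·112.0³·17) = 1.9553 N/mm
W = mg = 2.5 × 9.81 = 24.525 N
½kδ² − Wδ − Wh = 0 → δ = (W + √(W² + 2kWh))/k
δ = (24.525 + √(601.48 + 6742.42))/1.9553 = (24.525 + 85.697)/1.9553 = 56.37 mm

56.4 mm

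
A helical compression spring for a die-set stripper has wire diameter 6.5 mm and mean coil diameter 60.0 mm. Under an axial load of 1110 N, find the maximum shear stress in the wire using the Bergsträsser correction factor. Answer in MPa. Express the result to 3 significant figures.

Spring index C = D/d = 60.0/6.5 = 9.2308
K_B = (4C+2)/(4C−3) = 38.923/33.923 = 1.1474
τ₀ = 8FD/(πd³) = 8·1110·60.0/(π·6.5³) = 532800/862.76 = 617.55 MPa
τ_max = K·τ₀ = 1.1474 × 617.55 = 708.58 MPa

709 MPa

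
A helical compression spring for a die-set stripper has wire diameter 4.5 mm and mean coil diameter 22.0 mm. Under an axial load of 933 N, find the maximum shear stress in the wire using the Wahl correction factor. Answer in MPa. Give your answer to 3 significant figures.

756 MPa

Spring index C = D/d = 22.0/4.5 = 4.8889
K_W = (4C−1)/(4C−4) + 0.615/C = 18.556/15.556 + 0.1258 = 1.3187
τ₀ = 8FD/(πd³) = 8·933·22.0/(π·4.5³) = 164208/286.28 = 573.6 MPa
τ_max = K·τ₀ = 1.3187 × 573.6 = 756.38 MPa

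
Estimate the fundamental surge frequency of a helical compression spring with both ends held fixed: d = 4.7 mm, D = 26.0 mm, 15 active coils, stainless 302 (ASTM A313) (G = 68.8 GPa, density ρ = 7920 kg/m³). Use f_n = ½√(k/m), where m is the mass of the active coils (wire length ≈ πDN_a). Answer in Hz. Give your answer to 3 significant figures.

k = Gd⁴/(8D³N_a) = (68.8×10³)(4.7⁴)/(8·26.0³·15) = 15.918 N/mm = 15918 N/m
Wire length L = πDN_a = π·26.0·15 = 1225.2 mm
m = ρ·(πd²/4)·L = 7920 × 17.349×10⁻⁶ m² × 1.2252 m = 0.16835 kg
f_n = ½√(k/m) = 0.5·√(15918/0.16835) = 0.5·√(94548) = 153.74 Hz

154 Hz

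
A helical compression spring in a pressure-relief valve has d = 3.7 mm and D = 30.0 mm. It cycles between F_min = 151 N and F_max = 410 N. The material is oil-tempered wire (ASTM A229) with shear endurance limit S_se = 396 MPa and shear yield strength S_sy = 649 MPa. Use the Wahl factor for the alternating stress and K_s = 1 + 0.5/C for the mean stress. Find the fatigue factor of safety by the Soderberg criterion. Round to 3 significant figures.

C = D/d = 30.0/3.7 = 8.1081; K_W = (4C−1)/(4C−4)+0.615/C = 1.1814; K_s = 1+0.5/C = 1.0617
F_a = (F_max−F_min)/2 = 129.5 N; F_m = (F_max+F_min)/2 = 280.5 N
τ_a = K_W·8F_aD/(πd³) = 1.1814 × 195.31 = 230.73 MPa
τ_m = K_s·8F_mD/(πd³) = 1.0617 × 423.05 = 449.14 MPa
Soderberg: 1/n_f = τ_a/S_se + τ_m/S_sy = 230.73/396 + 449.14/649 = 0.58266 + 0.69204 = 1.2747
n_f = 1/1.2747 = 0.7845

0.784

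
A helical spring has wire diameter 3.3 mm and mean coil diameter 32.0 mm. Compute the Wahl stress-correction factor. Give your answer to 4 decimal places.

1.1497

C = D/d = 32.0/3.3 = 9.6970
K_W = (4C−1)/(4C−4) + 0.615/C = 37.788/34.788 + 0.0634 = 1.1497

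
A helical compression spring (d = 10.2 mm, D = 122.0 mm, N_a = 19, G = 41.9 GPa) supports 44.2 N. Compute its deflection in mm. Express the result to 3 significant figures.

k = Gd⁴/(8D³N_a) = (41.9×10³)(10.2⁴)/(8·122.0³·19) = 1.6432 N/mm
δ = F/k = 44.2 / 1.6432 = 26.899 mm

26.9 mm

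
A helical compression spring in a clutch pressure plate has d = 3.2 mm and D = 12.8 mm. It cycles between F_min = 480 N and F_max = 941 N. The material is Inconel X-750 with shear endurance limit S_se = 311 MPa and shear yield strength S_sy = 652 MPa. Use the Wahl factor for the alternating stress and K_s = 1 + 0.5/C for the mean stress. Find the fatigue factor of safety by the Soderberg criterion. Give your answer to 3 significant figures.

0.444

C = D/d = 12.8/3.2 = 4.0000; K_W = (4C−1)/(4C−4)+0.615/C = 1.4038; K_s = 1+0.5/C = 1.1250
F_a = (F_max−F_min)/2 = 230.5 N; F_m = (F_max+F_min)/2 = 710.5 N
τ_a = K_W·8F_aD/(πd³) = 1.4038 × 229.28 = 321.86 MPa
τ_m = K_s·8F_mD/(πd³) = 1.1250 × 706.75 = 795.09 MPa
Soderberg: 1/n_f = τ_a/S_se + τ_m/S_sy = 321.86/311 + 795.09/652 = 1.03490 + 1.21946 = 2.2544
n_f = 1/2.2544 = 0.4436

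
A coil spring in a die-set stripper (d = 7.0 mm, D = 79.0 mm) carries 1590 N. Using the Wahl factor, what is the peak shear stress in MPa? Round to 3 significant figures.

1050 MPa

Spring index C = D/d = 79.0/7.0 = 11.2857
K_W = (4C−1)/(4C−4) + 0.615/C = 44.143/41.143 + 0.0545 = 1.1274
τ₀ = 8FD/(πd³) = 8·1590·79.0/(π·7.0³) = 1.00488e+06/1077.6 = 932.55 MPa
τ_max = K·τ₀ = 1.1274 × 932.55 = 1051.4 MPa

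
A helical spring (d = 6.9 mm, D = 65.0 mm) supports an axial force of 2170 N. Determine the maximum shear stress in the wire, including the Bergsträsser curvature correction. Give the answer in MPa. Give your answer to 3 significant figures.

1250 MPa

Spring index C = D/d = 65.0/6.9 = 9.4203
K_B = (4C+2)/(4C−3) = 39.681/34.681 = 1.1442
τ₀ = 8FD/(πd³) = 8·2170·65.0/(π·6.9³) = 1.1284e+06/1032 = 1093.4 MPa
τ_max = K·τ₀ = 1.1442 × 1093.4 = 1251 MPa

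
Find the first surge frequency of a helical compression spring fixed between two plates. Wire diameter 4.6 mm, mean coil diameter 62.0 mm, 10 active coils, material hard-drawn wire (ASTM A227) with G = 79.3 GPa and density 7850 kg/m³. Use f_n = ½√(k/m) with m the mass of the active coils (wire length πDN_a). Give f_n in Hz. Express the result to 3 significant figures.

k = Gd⁴/(8D³N_a) = (79.3×10³)(4.6⁴)/(8·62.0³·10) = 1.8623 N/mm = 1862.3 N/m
Wire length L = πDN_a = π·62.0·10 = 1947.8 mm
m = ρ·(πd²/4)·L = 7850 × 16.619×10⁻⁶ m² × 1.9478 m = 0.25411 kg
f_n = ½√(k/m) = 0.5·√(1862.3/0.25411) = 0.5·√(7328.6) = 42.804 Hz

42.8 Hz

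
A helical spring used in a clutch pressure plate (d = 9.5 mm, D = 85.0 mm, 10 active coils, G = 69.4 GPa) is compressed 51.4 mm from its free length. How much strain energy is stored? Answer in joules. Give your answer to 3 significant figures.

15.2 J

k = Gd⁴/(8D³N_a) = (69.4×10³)(9.5⁴)/(8·85.0³·10) = 11.506 N/mm
U = ½kδ² = 0.5 × 11.506 × 51.4² = 15199 N·mm = 15.199 J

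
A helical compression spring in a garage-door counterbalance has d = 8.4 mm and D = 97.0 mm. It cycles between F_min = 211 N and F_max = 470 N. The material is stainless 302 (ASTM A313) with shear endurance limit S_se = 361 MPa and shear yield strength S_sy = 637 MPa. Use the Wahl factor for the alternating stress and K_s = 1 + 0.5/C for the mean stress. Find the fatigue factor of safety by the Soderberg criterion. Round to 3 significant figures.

2.50

C = D/d = 97.0/8.4 = 11.5476; K_W = (4C−1)/(4C−4)+0.615/C = 1.1244; K_s = 1+0.5/C = 1.0433
F_a = (F_max−F_min)/2 = 129.5 N; F_m = (F_max+F_min)/2 = 340.5 N
τ_a = K_W·8F_aD/(πd³) = 1.1244 × 53.969 = 60.681 MPa
τ_m = K_s·8F_mD/(πd³) = 1.0433 × 141.9 = 148.05 MPa
Soderberg: 1/n_f = τ_a/S_se + τ_m/S_sy = 60.681/361 + 148.05/637 = 0.16809 + 0.23241 = 0.4005
n_f = 1/0.4005 = 2.497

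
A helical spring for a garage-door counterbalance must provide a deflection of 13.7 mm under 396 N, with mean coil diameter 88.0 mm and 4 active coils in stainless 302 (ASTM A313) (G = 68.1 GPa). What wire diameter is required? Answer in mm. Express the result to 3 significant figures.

9.81 mm

Required rate k = F/δ = 396/13.7 = 28.905 N/mm
d = (8D³N_a·k / G)^(1/4) = (8·88.0³·4·28.905 / (68.1×10³))^0.25
  = (9256)^0.25 = 9.8086 mm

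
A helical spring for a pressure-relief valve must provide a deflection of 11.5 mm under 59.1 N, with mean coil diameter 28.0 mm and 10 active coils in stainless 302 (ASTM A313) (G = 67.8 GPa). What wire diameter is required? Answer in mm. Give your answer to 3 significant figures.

3.40 mm

Required rate k = F/δ = 59.1/11.5 = 5.1391 N/mm
d = (8D³N_a·k / G)^(1/4) = (8·28.0³·10·5.1391 / (67.8×10³))^0.25
  = (133.11)^0.25 = 3.3967 mm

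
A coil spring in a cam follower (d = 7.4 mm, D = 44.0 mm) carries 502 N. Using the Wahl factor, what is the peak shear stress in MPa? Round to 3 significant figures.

Spring index C = D/d = 44.0/7.4 = 5.9459
K_W = (4C−1)/(4C−4) + 0.615/C = 22.784/19.784 + 0.1034 = 1.2551
τ₀ = 8FD/(πd³) = 8·502·44.0/(π·7.4³) = 176704/1273 = 138.8 MPa
τ_max = K·τ₀ = 1.2551 × 138.8 = 174.21 MPa

174 MPa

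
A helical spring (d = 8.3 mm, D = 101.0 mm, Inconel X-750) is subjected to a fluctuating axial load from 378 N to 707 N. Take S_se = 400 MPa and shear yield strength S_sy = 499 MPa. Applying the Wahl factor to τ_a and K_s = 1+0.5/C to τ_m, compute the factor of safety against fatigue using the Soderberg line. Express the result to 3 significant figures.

C = D/d = 101.0/8.3 = 12.1687; K_W = (4C−1)/(4C−4)+0.615/C = 1.1177; K_s = 1+0.5/C = 1.0411
F_a = (F_max−F_min)/2 = 164.5 N; F_m = (F_max+F_min)/2 = 542.5 N
τ_a = K_W·8F_aD/(πd³) = 1.1177 × 73.993 = 82.702 MPa
τ_m = K_s·8F_mD/(πd³) = 1.0411 × 244.02 = 254.05 MPa
Soderberg: 1/n_f = τ_a/S_se + τ_m/S_sy = 82.702/400 + 254.05/499 = 0.20675 + 0.50911 = 0.71587
n_f = 1/0.71587 = 1.397

1.40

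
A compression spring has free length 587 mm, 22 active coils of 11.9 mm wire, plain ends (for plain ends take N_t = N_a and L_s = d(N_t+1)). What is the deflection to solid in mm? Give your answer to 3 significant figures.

N_t = 22; L_s = 11.9·23 = 273.7 mm
δ_solid = L₀ − L_s = 587 − 273.7 = 313.3 mm

313 mm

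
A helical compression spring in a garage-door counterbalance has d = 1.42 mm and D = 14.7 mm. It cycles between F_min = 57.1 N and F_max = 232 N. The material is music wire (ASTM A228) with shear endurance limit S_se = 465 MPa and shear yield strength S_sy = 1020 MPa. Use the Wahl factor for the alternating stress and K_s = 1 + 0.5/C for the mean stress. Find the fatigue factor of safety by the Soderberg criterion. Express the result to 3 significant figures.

C = D/d = 14.7/1.42 = 10.3521; K_W = (4C−1)/(4C−4)+0.615/C = 1.1396; K_s = 1+0.5/C = 1.0483
F_a = (F_max−F_min)/2 = 87.45 N; F_m = (F_max+F_min)/2 = 144.55 N
τ_a = K_W·8F_aD/(πd³) = 1.1396 × 1143.3 = 1302.9 MPa
τ_m = K_s·8F_mD/(πd³) = 1.0483 × 1889.8 = 1981.1 MPa
Soderberg: 1/n_f = τ_a/S_se + τ_m/S_sy = 1302.9/465 + 1981.1/1020 = 2.80190 + 1.94221 = 4.7441
n_f = 1/4.7441 = 0.2108

0.211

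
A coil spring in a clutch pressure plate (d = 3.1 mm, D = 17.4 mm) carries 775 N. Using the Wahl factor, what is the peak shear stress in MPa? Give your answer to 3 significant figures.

1470 MPa

Spring index C = D/d = 17.4/3.1 = 5.6129
K_W = (4C−1)/(4C−4) + 0.615/C = 21.452/18.452 + 0.1096 = 1.2722
τ₀ = 8FD/(πd³) = 8·775·17.4/(π·3.1³) = 107880/93.591 = 1152.7 MPa
τ_max = K·τ₀ = 1.2722 × 1152.7 = 1466.4 MPa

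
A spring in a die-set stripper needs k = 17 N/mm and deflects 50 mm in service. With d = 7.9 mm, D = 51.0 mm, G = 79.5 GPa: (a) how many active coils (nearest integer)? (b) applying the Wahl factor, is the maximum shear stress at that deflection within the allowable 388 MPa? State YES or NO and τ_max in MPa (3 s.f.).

N_a = Gd⁴/(8D³k) = (79.5×10³)(7.9⁴)/(8·51.0³·17) = 17.16 → N_a = 17
Actual rate k = Gd⁴/(8D³·17) = 17.164 N/mm
Working load F = kδ = 17.164·50 = 858.21 N
C = 51.0/7.9 = 6.4557; K_W = (4C−1)/(4C−4)+0.615/C = 1.2327
τ_max = K_W·8FD/(πd³) = 1.2327·226.06 = 278.67 MPa
τ_max ≤ 388 MPa → acceptable

(a) 17 coils; (b) YES, τ_max = 279 MPa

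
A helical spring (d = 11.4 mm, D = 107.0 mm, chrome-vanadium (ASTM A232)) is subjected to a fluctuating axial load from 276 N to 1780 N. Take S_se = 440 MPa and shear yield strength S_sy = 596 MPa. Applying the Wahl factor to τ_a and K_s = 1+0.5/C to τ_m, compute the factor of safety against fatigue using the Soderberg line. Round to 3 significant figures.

C = D/d = 107.0/11.4 = 9.3860; K_W = (4C−1)/(4C−4)+0.615/C = 1.1550; K_s = 1+0.5/C = 1.0533
F_a = (F_max−F_min)/2 = 752 N; F_m = (F_max+F_min)/2 = 1028 N
τ_a = K_W·8F_aD/(πd³) = 1.1550 × 138.3 = 159.73 MPa
τ_m = K_s·8F_mD/(πd³) = 1.0533 × 189.06 = 199.13 MPa
Soderberg: 1/n_f = τ_a/S_se + τ_m/S_sy = 159.73/440 + 199.13/596 = 0.36303 + 0.33412 = 0.69714
n_f = 1/0.69714 = 1.434

1.43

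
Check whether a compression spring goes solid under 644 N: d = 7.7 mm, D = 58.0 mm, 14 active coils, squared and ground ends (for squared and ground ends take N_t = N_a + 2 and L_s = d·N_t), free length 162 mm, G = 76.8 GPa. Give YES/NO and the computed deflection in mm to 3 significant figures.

k = Gd⁴/(8D³N_a) = (76.8×10³)(7.7⁴)/(8·58.0³·14) = 12.354 N/mm
N_t = 16; L_s = 7.7·16 = 123.2 mm; δ_solid = L₀ − L_s = 162 − 123.2 = 38.8 mm
δ = F/k = 644/12.354 = 52.127 mm
δ ≥ δ_solid → spring goes solid

YES, δ = 52.1 mm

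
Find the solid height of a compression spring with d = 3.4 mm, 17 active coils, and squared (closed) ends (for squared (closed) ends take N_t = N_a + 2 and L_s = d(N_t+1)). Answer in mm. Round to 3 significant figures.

68.0 mm

squared (closed) ends: N_t = N_a + 2 = 17 + 2 = 19
L_s = d·(N_t+1) = 3.4 × 20 = 68 mm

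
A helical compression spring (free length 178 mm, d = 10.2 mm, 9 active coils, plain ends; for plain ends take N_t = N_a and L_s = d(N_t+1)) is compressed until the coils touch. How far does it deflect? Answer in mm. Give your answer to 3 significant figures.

76.0 mm

N_t = 9; L_s = 10.2·10 = 102 mm
δ_solid = L₀ − L_s = 178 − 102 = 76 mm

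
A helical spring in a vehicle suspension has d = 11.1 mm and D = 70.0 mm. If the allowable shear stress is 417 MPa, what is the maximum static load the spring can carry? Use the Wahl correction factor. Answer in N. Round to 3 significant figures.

2580 N

C = D/d = 70.0/11.1 = 6.3063
K_W = (4C−1)/(4C−4) + 0.615/C = 24.225/21.225 + 0.0975 = 1.2389
τ_max = K·8FD/(πd³) → F_max = τ_allow·πd³/(8DK)
F_max = 417·π·11.1³/(8·70.0·1.2389) = 1.7917e+06/693.76 = 2582.5 N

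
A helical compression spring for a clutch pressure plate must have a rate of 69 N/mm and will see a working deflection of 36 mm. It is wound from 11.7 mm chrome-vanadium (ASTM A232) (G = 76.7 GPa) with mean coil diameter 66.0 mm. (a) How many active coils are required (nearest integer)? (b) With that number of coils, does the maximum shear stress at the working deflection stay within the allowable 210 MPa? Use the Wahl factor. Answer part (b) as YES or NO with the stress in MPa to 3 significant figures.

N_a = Gd⁴/(8D³k) = (76.7×10³)(11.7⁴)/(8·66.0³·69) = 9.057 → N_a = 9
Actual rate k = Gd⁴/(8D³·9) = 69.434 N/mm
Working load F = kδ = 69.434·36 = 2499.6 N
C = 66.0/11.7 = 5.6410; K_W = (4C−1)/(4C−4)+0.615/C = 1.2706
τ_max = K_W·8FD/(πd³) = 1.2706·262.3 = 333.29 MPa
τ_max > 210 MPa → exceeds allowable

(a) 9 coils; (b) NO, τ_max = 333 MPa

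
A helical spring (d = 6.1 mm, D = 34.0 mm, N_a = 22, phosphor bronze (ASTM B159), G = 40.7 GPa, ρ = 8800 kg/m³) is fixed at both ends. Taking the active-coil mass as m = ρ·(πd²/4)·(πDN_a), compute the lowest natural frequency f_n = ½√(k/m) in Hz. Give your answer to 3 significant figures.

58.1 Hz

k = Gd⁴/(8D³N_a) = (40.7×10³)(6.1⁴)/(8·34.0³·22) = 8.1464 N/mm = 8146.4 N/m
Wire length L = πDN_a = π·34.0·22 = 2349.9 mm
m = ρ·(πd²/4)·L = 8800 × 29.225×10⁻⁶ m² × 2.3499 m = 0.60434 kg
f_n = ½√(k/m) = 0.5·√(8146.4/0.60434) = 0.5·√(13480) = 58.051 Hz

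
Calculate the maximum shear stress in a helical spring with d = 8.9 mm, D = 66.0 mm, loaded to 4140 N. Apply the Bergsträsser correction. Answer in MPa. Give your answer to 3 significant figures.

Spring index C = D/d = 66.0/8.9 = 7.4157
K_B = (4C+2)/(4C−3) = 31.663/26.663 = 1.1875
τ₀ = 8FD/(πd³) = 8·4140·66.0/(π·8.9³) = 2.18592e+06/2214.7 = 986.99 MPa
τ_max = K·τ₀ = 1.1875 × 986.99 = 1172.1 MPa

1170 MPa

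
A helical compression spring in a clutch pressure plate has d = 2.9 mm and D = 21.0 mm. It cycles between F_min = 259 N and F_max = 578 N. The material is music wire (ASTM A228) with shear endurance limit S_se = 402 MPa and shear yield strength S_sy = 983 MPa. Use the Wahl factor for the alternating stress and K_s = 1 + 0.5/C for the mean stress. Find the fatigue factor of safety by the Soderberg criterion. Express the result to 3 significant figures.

C = D/d = 21.0/2.9 = 7.2414; K_W = (4C−1)/(4C−4)+0.615/C = 1.2051; K_s = 1+0.5/C = 1.0690
F_a = (F_max−F_min)/2 = 159.5 N; F_m = (F_max+F_min)/2 = 418.5 N
τ_a = K_W·8F_aD/(πd³) = 1.2051 × 349.72 = 421.45 MPa
τ_m = K_s·8F_mD/(πd³) = 1.0690 × 917.62 = 980.97 MPa
Soderberg: 1/n_f = τ_a/S_se + τ_m/S_sy = 421.45/402 + 980.97/983 = 1.04839 + 0.99794 = 2.0463
n_f = 1/2.0463 = 0.4887

0.489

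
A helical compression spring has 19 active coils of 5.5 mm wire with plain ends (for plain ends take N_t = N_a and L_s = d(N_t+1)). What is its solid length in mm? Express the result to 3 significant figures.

110 mm

plain ends: N_t = N_a = 19
L_s = d·(N_t+1) = 5.5 × 20 = 110 mm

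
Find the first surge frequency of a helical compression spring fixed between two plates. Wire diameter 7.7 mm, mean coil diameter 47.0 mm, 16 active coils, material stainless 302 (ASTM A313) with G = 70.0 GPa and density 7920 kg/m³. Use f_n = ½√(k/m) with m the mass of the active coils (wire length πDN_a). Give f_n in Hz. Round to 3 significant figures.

72.9 Hz

k = Gd⁴/(8D³N_a) = (70.0×10³)(7.7⁴)/(8·47.0³·16) = 18.516 N/mm = 18516 N/m
Wire length L = πDN_a = π·47.0·16 = 2362.5 mm
m = ρ·(πd²/4)·L = 7920 × 46.566×10⁻⁶ m² × 2.3625 m = 0.87129 kg
f_n = ½√(k/m) = 0.5·√(18516/0.87129) = 0.5·√(21252) = 72.89 Hz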